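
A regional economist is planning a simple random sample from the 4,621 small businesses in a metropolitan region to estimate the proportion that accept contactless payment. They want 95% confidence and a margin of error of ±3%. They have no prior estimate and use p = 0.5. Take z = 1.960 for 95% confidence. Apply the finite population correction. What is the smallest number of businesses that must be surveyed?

Unadjusted: n₀ = 1.960² × 0.50 × 0.50 / 0.030² ≈ 1067.11, so n₀ = 1068.
Finite population correction with N = 4,621: n = n₀ / (1 + (n₀−1)/N) = 1068 / (1 + 1067/4621) = 1068 / 1.2309 ≈ 867.66.
Rounding up, n = 868.

868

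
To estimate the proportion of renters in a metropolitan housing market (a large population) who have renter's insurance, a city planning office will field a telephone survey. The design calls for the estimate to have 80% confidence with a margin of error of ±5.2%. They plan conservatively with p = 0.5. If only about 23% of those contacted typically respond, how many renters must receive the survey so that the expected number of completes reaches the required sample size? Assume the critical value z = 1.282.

661

Completed interviews needed: n₀ = 1.282² × 0.2500 / 0.052² ≈ 151.95 → 152.
At a 23% response rate, contacts needed = 152 / 0.23 ≈ 660.87 → 661.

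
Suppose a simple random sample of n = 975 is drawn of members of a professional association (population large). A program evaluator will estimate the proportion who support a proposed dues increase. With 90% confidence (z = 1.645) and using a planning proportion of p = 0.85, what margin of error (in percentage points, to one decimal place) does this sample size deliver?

SE(p̂) = √[p(1−p)/n] = √[0.1275/975] = 0.01144.
E = z × SE = 1.645 × 0.01144 = 0.01881, or 1.9 percentage points.

1.9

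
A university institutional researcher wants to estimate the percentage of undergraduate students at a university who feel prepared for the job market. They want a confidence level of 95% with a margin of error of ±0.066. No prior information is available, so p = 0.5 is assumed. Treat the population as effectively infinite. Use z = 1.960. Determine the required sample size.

221

With p = 0.5, p(1−p) = 0.25.
n = z²·p(1−p)/E² = 1.960² × 0.2500 / 0.066² = 3.8416 × 0.2500 / 0.004356 ≈ 220.48.
Rounding up gives n = 221.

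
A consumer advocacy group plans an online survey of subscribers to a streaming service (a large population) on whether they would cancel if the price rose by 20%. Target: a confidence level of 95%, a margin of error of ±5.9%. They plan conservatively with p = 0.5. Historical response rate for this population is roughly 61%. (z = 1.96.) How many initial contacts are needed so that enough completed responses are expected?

Completed interviews needed: n₀ = 1.96² × 0.2500 / 0.059² ≈ 275.90 → 276.
At a 61% response rate, contacts needed = 276 / 0.61 ≈ 452.46 → 453.

453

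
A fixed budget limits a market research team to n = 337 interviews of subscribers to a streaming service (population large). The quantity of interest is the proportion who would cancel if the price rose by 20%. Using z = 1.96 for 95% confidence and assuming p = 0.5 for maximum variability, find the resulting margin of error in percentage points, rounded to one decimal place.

SE(p̂) = √[p(1−p)/n] = √[0.2500/337] = 0.02724.
E = z × SE = 1.96 × 0.02724 = 0.05338, or 5.3 percentage points.

5.3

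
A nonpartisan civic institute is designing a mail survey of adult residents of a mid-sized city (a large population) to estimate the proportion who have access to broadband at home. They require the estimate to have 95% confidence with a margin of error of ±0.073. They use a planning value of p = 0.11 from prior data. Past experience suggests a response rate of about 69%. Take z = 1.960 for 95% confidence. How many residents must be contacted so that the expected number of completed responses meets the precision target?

103

Completed interviews needed: n₀ = 1.960² × 0.0979 / 0.073² ≈ 70.57 → 71.
At a 69% response rate, contacts needed = 71 / 0.69 ≈ 102.90 → 103.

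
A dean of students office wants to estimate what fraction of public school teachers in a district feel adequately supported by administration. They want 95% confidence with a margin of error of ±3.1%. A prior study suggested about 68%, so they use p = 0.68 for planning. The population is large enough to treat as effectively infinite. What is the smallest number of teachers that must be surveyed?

870

For 95% confidence, z = 1.960.
With p = 0.68, p(1−p) = 0.2176.
n = z²·p(1−p)/E² = 1.960² × 0.2176 / 0.031² = 3.8416 × 0.2176 / 0.000961 ≈ 869.86.
Rounding up gives n = 870.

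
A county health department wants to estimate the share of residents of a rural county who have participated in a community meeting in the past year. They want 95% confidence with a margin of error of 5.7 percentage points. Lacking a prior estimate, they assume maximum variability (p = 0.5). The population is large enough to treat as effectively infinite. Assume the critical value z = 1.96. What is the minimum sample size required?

With p = 0.5, p(1−p) = 0.25.
n = z²·p(1−p)/E² = 1.96² × 0.2500 / 0.057² = 3.8416 × 0.2500 / 0.003249 ≈ 295.60.
Rounding up gives n = 296.

296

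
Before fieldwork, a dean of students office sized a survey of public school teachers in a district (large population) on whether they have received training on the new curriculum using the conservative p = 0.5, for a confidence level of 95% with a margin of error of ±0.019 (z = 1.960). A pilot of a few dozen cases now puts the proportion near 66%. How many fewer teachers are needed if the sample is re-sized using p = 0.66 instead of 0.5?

273

Conservative (p = 0.5): n = 1.960² × 0.25 / 0.019² ≈ 2660.39 → 2661.
Using p = 0.66: p(1−p) = 0.2244, so n = 1.960² × 0.2244 / 0.019² ≈ 2387.96 → 2388.
Reduction: 2661 − 2388 = 273.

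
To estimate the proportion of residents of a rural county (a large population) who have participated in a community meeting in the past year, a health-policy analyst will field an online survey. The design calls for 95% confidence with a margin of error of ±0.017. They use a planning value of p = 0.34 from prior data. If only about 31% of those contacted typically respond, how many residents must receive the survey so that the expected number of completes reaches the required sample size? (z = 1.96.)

Completed interviews needed: n₀ = 1.96² × 0.2244 / 0.017² ≈ 2982.89 → 2983.
At a 31% response rate, contacts needed = 2983 / 0.31 ≈ 9622.58 → 9623.

9623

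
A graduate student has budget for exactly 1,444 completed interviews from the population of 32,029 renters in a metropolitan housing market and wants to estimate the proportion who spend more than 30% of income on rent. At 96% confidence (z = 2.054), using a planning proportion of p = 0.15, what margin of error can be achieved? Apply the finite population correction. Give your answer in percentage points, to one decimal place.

Finite-population factor: (N−n)/(N−1) = (32029−1444)/(32029−1) = 0.9549.
SE(p̂) = √[p(1−p)/n · (N−n)/(N−1)] = √[0.1275/1444 × 0.9549] = 0.00918.
E = z × SE = 2.054 × 0.00918 = 0.01886 ≈ 1.9 percentage points.

1.9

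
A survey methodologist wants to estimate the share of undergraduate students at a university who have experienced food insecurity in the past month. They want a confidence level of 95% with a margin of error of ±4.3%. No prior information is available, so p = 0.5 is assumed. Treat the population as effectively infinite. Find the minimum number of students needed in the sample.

For 95% confidence, z = 1.96.
With p = 0.5, p(1−p) = 0.25.
n = z²·p(1−p)/E² = 1.96² × 0.2500 / 0.043² = 3.8416 × 0.2500 / 0.001849 ≈ 519.42.
Rounding up gives n = 520.

520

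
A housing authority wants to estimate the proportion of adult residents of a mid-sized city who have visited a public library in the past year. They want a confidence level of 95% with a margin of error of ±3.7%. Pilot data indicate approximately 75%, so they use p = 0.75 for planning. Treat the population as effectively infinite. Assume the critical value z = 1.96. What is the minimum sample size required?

527

With p = 0.75, p(1−p) = 0.1875.
n = z²·p(1−p)/E² = 1.96² × 0.1875 / 0.037² = 3.8416 × 0.1875 / 0.001369 ≈ 526.15.
Rounding up gives n = 527.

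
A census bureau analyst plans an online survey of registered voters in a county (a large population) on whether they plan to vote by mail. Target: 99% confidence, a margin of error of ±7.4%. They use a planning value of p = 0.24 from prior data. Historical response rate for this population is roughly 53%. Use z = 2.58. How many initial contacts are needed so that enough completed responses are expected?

419

Completed interviews needed: n₀ = 2.58² × 0.1824 / 0.074² ≈ 221.72 → 222.
At a 53% response rate, contacts needed = 222 / 0.53 ≈ 418.87 → 419.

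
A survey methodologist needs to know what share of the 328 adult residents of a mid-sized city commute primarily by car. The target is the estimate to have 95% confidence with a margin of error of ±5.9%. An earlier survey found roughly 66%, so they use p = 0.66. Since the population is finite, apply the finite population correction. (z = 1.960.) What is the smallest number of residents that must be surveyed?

Unadjusted: n₀ = 1.960² × 0.66 × 0.34 / 0.059² ≈ 247.65, so n₀ = 248.
Finite population correction with N = 328: n = n₀ / (1 + (n₀−1)/N) = 248 / (1 + 247/328) = 248 / 1.7530 ≈ 141.47.
Rounding up, n = 142.

142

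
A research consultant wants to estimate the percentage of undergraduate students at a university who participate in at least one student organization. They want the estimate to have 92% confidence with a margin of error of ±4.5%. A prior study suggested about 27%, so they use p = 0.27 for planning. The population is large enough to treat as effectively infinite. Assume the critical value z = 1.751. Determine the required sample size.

With p = 0.27, p(1−p) = 0.1971.
n = z²·p(1−p)/E² = 1.751² × 0.1971 / 0.045² = 3.0660 × 0.1971 / 0.002025 ≈ 298.42.
Rounding up gives n = 299.

299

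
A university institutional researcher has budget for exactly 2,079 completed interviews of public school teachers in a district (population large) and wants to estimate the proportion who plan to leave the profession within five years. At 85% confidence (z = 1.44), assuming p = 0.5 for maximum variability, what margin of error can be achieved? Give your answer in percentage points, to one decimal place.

1.6

SE(p̂) = √[p(1−p)/n] = √[0.2500/2079] = 0.01097.
E = z × SE = 1.44 × 0.01097 = 0.01579, or 1.6 percentage points.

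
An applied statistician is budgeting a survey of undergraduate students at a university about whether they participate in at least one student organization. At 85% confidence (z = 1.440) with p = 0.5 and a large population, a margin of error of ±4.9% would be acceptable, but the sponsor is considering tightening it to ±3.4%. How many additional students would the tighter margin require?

233

At ±4.9%: n = 1.440² × 0.2500 / 0.049² ≈ 215.91 → 216.
At ±3.4%: n = 1.440² × 0.2500 / 0.034² ≈ 448.44 → 449.
Additional respondents: 449 − 216 = 233.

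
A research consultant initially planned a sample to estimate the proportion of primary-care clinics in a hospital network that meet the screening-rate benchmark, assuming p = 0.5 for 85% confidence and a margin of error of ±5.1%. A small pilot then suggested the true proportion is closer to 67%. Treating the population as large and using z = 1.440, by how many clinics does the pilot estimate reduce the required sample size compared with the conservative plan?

Conservative (p = 0.5): n = 1.440² × 0.25 / 0.051² ≈ 199.31 → 200.
Using p = 0.67: p(1−p) = 0.2211, so n = 1.440² × 0.2211 / 0.051² ≈ 176.27 → 177.
Reduction: 200 − 177 = 23.

23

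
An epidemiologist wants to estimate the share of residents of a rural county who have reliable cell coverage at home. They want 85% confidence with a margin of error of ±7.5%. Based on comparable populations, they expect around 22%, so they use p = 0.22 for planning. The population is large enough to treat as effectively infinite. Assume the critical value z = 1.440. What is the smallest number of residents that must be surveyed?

64

With p = 0.22, p(1−p) = 0.1716.
n = z²·p(1−p)/E² = 1.440² × 0.1716 / 0.075² = 2.0736 × 0.1716 / 0.005625 ≈ 63.26.
Rounding up gives n = 64.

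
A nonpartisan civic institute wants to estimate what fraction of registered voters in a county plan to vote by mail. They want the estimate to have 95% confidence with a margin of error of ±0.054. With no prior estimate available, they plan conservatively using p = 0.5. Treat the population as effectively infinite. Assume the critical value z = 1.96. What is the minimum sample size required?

330

With p = 0.5, p(1−p) = 0.25.
n = z²·p(1−p)/E² = 1.96² × 0.2500 / 0.054² = 3.8416 × 0.2500 / 0.002916 ≈ 329.36.
Rounding up gives n = 330.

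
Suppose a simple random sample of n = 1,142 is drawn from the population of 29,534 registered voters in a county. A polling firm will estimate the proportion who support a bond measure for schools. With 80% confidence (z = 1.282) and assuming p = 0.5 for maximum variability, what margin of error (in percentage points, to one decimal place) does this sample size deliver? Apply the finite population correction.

Finite-population factor: (N−n)/(N−1) = (29534−1142)/(29534−1) = 0.9614.
SE(p̂) = √[p(1−p)/n · (N−n)/(N−1)] = √[0.2500/1142 × 0.9614] = 0.01451.
E = z × SE = 1.282 × 0.01451 = 0.01860 ≈ 1.9 percentage points.

1.9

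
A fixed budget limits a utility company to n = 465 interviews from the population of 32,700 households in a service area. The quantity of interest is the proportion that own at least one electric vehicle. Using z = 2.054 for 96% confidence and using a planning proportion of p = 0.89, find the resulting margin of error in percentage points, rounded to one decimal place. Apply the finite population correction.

Finite-population factor: (N−n)/(N−1) = (32700−465)/(32700−1) = 0.9858.
SE(p̂) = √[p(1−p)/n · (N−n)/(N−1)] = √[0.0979/465 × 0.9858] = 0.01441.
E = z × SE = 2.054 × 0.01441 = 0.02959 ≈ 3.0 percentage points.

3.0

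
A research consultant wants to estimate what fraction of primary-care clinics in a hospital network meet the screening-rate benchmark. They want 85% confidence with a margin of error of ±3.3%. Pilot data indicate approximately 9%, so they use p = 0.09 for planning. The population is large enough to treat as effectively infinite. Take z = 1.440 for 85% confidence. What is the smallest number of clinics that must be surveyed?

With p = 0.09, p(1−p) = 0.0819.
n = z²·p(1−p)/E² = 1.440² × 0.0819 / 0.033² = 2.0736 × 0.0819 / 0.001089 ≈ 155.95.
Rounding up gives n = 156.

156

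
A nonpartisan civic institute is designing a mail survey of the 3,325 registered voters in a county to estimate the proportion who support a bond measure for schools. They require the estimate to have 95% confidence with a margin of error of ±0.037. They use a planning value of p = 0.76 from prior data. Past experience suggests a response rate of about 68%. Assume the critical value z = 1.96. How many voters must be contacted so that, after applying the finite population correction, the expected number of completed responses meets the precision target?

653

Completed interviews needed (unadjusted): n₀ = 1.96² × 0.1824 / 0.037² ≈ 511.84 → 512.
FPC for N = 3,325: n = 512 / (1 + 511/3325) = 512 / 1.1537 ≈ 443.80 → 444.
At a 68% response rate, contacts needed = 444 / 0.68 ≈ 652.94 → 653.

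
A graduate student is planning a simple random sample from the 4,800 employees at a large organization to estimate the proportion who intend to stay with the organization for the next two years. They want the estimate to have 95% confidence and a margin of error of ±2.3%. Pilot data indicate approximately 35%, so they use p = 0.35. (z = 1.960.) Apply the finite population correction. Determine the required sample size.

Unadjusted: n₀ = 1.960² × 0.35 × 0.65 / 0.023² ≈ 1652.11, so n₀ = 1653.
Finite population correction with N = 4,800: n = n₀ / (1 + (n₀−1)/N) = 1653 / (1 + 1652/4800) = 1653 / 1.3442 ≈ 1229.76.
Rounding up, n = 1230.

1230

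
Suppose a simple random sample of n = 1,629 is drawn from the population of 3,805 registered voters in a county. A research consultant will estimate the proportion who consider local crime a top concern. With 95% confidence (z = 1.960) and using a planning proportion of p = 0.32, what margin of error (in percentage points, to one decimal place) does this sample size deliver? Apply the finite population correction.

1.7

Finite-population factor: (N−n)/(N−1) = (3805−1629)/(3805−1) = 0.5720.
SE(p̂) = √[p(1−p)/n · (N−n)/(N−1)] = √[0.2176/1629 × 0.5720] = 0.00874.
E = z × SE = 1.960 × 0.00874 = 0.01713 ≈ 1.7 percentage points.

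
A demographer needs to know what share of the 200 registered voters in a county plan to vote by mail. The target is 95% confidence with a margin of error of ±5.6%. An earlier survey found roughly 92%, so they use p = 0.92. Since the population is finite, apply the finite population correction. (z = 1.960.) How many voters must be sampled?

63

Unadjusted: n₀ = 1.960² × 0.92 × 0.08 / 0.056² ≈ 90.16, so n₀ = 91.
Finite population correction with N = 200: n = n₀ / (1 + (n₀−1)/N) = 91 / (1 + 90/200) = 91 / 1.4500 ≈ 62.76.
Rounding up, n = 63.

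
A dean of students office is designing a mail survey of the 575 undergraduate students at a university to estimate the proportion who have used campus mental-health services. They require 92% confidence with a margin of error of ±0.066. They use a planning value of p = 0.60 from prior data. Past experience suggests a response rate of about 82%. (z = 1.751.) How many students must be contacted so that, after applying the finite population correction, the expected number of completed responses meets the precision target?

160

Completed interviews needed (unadjusted): n₀ = 1.751² × 0.2400 / 0.066² ≈ 168.93 → 169.
FPC for N = 575: n = 169 / (1 + 168/575) = 169 / 1.2922 ≈ 130.79 → 131.
At an 82% response rate, contacts needed = 131 / 0.82 ≈ 159.76 → 160.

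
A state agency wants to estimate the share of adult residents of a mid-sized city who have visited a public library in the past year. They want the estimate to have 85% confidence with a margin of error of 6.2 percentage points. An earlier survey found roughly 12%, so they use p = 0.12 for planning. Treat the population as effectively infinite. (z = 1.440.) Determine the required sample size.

57

With p = 0.12, p(1−p) = 0.1056.
n = z²·p(1−p)/E² = 1.440² × 0.1056 / 0.062² = 2.0736 × 0.1056 / 0.003844 ≈ 56.96.
Rounding up gives n = 57.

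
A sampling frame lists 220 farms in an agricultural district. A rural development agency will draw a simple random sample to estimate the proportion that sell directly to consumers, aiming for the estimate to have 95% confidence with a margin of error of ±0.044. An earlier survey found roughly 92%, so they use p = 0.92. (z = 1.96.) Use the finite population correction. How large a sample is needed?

Unadjusted: n₀ = 1.96² × 0.92 × 0.08 / 0.044² ≈ 146.04, so n₀ = 147.
Finite population correction with N = 220: n = n₀ / (1 + (n₀−1)/N) = 147 / (1 + 146/220) = 147 / 1.6636 ≈ 88.36.
Rounding up, n = 89.

89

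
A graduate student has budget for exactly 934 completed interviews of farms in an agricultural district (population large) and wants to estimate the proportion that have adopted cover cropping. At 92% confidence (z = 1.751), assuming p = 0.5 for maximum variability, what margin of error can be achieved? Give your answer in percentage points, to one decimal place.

2.9

SE(p̂) = √[p(1−p)/n] = √[0.2500/934] = 0.01636.
E = z × SE = 1.751 × 0.01636 = 0.02865, or 2.9 percentage points.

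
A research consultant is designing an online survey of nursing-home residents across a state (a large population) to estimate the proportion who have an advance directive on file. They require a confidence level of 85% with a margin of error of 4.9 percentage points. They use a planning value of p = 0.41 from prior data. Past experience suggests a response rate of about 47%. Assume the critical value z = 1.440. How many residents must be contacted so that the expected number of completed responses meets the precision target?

445

Completed interviews needed: n₀ = 1.440² × 0.2419 / 0.049² ≈ 208.91 → 209.
At a 47% response rate, contacts needed = 209 / 0.47 ≈ 444.68 → 445.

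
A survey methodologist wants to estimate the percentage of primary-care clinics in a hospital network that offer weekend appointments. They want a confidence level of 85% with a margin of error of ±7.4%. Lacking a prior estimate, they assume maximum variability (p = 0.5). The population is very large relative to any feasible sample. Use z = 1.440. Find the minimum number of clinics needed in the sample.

With p = 0.5, p(1−p) = 0.25.
n = z²·p(1−p)/E² = 1.440² × 0.2500 / 0.074² = 2.0736 × 0.2500 / 0.005476 ≈ 94.67.
Rounding up gives n = 95.

95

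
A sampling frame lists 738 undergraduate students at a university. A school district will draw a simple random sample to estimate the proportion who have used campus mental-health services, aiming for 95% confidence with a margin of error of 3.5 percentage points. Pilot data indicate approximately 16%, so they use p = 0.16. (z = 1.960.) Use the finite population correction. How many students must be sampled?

Unadjusted: n₀ = 1.960² × 0.16 × 0.84 / 0.035² ≈ 421.48, so n₀ = 422.
Finite population correction with N = 738: n = n₀ / (1 + (n₀−1)/N) = 422 / (1 + 421/738) = 422 / 1.5705 ≈ 268.71.
Rounding up, n = 269.

269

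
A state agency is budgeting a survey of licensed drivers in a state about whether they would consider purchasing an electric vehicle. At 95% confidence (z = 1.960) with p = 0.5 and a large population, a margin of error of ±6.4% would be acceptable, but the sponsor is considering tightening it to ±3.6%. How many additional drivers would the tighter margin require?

At ±6.4%: n = 1.960² × 0.2500 / 0.064² ≈ 234.47 → 235.
At ±3.6%: n = 1.960² × 0.2500 / 0.036² ≈ 741.05 → 742.
Additional respondents: 742 − 235 = 507.

507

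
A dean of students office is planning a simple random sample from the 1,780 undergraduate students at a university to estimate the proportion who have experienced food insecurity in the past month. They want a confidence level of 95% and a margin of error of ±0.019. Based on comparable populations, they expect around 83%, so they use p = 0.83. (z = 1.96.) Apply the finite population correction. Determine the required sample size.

Unadjusted: n₀ = 1.96² × 0.83 × 0.17 / 0.019² ≈ 1501.52, so n₀ = 1502.
Finite population correction with N = 1,780: n = n₀ / (1 + (n₀−1)/N) = 1502 / (1 + 1501/1780) = 1502 / 1.8433 ≈ 814.86.
Rounding up, n = 815.

815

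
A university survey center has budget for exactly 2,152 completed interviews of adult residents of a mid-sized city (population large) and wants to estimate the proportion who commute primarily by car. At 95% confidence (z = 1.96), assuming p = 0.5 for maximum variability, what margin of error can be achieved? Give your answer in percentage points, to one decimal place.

2.1

SE(p̂) = √[p(1−p)/n] = √[0.2500/2152] = 0.01078.
E = z × SE = 1.96 × 0.01078 = 0.02113, or 2.1 percentage points.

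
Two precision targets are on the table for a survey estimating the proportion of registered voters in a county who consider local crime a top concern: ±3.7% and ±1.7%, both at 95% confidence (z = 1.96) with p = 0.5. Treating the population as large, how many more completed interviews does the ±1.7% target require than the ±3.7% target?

2622

At ±3.7%: n = 1.96² × 0.2500 / 0.037² ≈ 701.53 → 702.
At ±1.7%: n = 1.96² × 0.2500 / 0.017² ≈ 3323.18 → 3324.
Additional respondents: 3324 − 702 = 2622.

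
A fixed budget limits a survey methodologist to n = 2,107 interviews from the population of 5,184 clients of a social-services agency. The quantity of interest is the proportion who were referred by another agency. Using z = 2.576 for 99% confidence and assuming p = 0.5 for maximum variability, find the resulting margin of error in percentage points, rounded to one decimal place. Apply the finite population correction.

2.2

Finite-population factor: (N−n)/(N−1) = (5184−2107)/(5184−1) = 0.5937.
SE(p̂) = √[p(1−p)/n · (N−n)/(N−1)] = √[0.2500/2107 × 0.5937] = 0.00839.
E = z × SE = 2.576 × 0.00839 = 0.02162 ≈ 2.2 percentage points.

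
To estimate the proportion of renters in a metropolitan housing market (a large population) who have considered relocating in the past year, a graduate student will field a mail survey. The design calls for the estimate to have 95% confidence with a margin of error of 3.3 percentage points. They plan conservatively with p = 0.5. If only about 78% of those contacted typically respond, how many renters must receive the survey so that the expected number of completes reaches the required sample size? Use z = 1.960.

1131

Completed interviews needed: n₀ = 1.960² × 0.2500 / 0.033² ≈ 881.91 → 882.
At a 78% response rate, contacts needed = 882 / 0.78 ≈ 1130.77 → 1131.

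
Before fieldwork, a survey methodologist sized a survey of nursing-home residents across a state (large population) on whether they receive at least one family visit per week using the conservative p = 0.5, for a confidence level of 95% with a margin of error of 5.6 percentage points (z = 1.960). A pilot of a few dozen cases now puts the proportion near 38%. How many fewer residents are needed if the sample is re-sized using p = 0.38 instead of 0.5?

18

Conservative (p = 0.5): n = 1.960² × 0.25 / 0.056² ≈ 306.25 → 307.
Using p = 0.38: p(1−p) = 0.2356, so n = 1.960² × 0.2356 / 0.056² ≈ 288.61 → 289.
Reduction: 307 − 289 = 18.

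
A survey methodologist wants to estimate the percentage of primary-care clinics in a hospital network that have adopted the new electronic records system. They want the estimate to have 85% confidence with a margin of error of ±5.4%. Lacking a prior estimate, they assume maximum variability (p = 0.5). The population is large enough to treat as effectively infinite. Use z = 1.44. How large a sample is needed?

With p = 0.5, p(1−p) = 0.25.
n = z²·p(1−p)/E² = 1.44² × 0.2500 / 0.054² = 2.0736 × 0.2500 / 0.002916 ≈ 177.78.
Rounding up gives n = 178.

178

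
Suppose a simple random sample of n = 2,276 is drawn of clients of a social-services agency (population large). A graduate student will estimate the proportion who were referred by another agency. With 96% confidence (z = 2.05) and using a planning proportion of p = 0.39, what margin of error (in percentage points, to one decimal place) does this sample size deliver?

2.1

SE(p̂) = √[p(1−p)/n] = √[0.2379/2276] = 0.01022.
E = z × SE = 2.05 × 0.01022 = 0.02096, or 2.1 percentage points.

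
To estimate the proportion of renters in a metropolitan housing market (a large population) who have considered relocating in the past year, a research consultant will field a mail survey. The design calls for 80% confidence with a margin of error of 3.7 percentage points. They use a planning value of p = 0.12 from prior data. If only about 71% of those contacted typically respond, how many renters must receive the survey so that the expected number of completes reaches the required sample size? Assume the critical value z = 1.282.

179

Completed interviews needed: n₀ = 1.282² × 0.1056 / 0.037² ≈ 126.78 → 127.
At a 71% response rate, contacts needed = 127 / 0.71 ≈ 178.87 → 179.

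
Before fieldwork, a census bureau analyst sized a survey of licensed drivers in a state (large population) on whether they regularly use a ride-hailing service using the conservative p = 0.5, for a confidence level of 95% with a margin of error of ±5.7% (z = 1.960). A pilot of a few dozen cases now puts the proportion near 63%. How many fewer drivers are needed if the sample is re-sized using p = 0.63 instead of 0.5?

Conservative (p = 0.5): n = 1.960² × 0.25 / 0.057² ≈ 295.60 → 296.
Using p = 0.63: p(1−p) = 0.2331, so n = 1.960² × 0.2331 / 0.057² ≈ 275.62 → 276.
Reduction: 296 − 276 = 20.

20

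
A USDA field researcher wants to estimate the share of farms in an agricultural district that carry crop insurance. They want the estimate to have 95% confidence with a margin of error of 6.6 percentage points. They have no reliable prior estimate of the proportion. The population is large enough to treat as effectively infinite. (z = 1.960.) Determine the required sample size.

With no prior estimate, use p = 0.5, giving p(1−p) = 0.25.
n = z²·p(1−p)/E² = 1.960² × 0.2500 / 0.066² = 3.8416 × 0.2500 / 0.004356 ≈ 220.48.
Rounding up gives n = 221.

221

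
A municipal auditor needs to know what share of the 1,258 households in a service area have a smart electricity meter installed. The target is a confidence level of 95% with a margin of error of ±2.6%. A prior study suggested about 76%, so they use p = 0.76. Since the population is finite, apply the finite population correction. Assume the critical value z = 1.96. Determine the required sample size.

569

Unadjusted: n₀ = 1.96² × 0.76 × 0.24 / 0.026² ≈ 1036.55, so n₀ = 1037.
Finite population correction with N = 1,258: n = n₀ / (1 + (n₀−1)/N) = 1037 / (1 + 1036/1258) = 1037 / 1.8235 ≈ 568.68.
Rounding up, n = 569.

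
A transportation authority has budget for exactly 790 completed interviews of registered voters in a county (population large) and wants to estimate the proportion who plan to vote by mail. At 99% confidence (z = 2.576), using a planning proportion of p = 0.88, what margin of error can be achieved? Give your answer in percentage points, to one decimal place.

3.0

SE(p̂) = √[p(1−p)/n] = √[0.1056/790] = 0.01156.
E = z × SE = 2.576 × 0.01156 = 0.02978, or 3.0 percentage points.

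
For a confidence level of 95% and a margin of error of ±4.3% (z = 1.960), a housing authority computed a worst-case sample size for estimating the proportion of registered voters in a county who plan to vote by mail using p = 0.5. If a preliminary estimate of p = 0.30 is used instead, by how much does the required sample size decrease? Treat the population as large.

Conservative (p = 0.5): n = 1.960² × 0.25 / 0.043² ≈ 519.42 → 520.
Using p = 0.30: p(1−p) = 0.2100, so n = 1.960² × 0.2100 / 0.043² ≈ 436.31 → 437.
Reduction: 520 − 437 = 83.

83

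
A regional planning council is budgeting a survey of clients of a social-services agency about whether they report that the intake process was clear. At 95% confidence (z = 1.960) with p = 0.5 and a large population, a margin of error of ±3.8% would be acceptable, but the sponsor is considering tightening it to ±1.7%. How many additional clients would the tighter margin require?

At ±3.8%: n = 1.960² × 0.2500 / 0.038² ≈ 665.10 → 666.
At ±1.7%: n = 1.960² × 0.2500 / 0.017² ≈ 3323.18 → 3324.
Additional respondents: 3324 − 666 = 2658.

2658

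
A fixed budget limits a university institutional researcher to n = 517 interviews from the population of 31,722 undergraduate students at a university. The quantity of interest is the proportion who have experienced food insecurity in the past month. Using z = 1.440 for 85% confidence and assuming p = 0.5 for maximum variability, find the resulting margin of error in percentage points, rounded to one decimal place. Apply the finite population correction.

3.1

Finite-population factor: (N−n)/(N−1) = (31722−517)/(31722−1) = 0.9837.
SE(p̂) = √[p(1−p)/n · (N−n)/(N−1)] = √[0.2500/517 × 0.9837] = 0.02181.
E = z × SE = 1.440 × 0.02181 = 0.03141 ≈ 3.1 percentage points.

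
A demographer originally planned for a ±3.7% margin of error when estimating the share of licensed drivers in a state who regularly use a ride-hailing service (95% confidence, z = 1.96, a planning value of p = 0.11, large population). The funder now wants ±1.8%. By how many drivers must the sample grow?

886

At ±3.7%: n = 1.96² × 0.0979 / 0.037² ≈ 274.72 → 275.
At ±1.8%: n = 1.96² × 0.0979 / 0.018² ≈ 1160.78 → 1161.
Additional respondents: 1161 − 275 = 886.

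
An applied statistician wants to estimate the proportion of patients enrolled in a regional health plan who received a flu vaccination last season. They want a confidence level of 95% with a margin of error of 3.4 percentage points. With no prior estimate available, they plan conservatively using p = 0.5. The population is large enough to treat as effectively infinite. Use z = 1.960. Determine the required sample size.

With p = 0.5, p(1−p) = 0.25.
n = z²·p(1−p)/E² = 1.960² × 0.2500 / 0.034² = 3.8416 × 0.2500 / 0.001156 ≈ 830.80.
Rounding up gives n = 831.

831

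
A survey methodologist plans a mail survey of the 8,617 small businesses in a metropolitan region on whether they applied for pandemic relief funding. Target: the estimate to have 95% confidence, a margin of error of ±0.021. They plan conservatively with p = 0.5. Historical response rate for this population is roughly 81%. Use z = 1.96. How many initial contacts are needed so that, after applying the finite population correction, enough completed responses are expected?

Completed interviews needed (unadjusted): n₀ = 1.96² × 0.2500 / 0.021² ≈ 2177.78 → 2178.
FPC for N = 8,617: n = 2178 / (1 + 2177/8617) = 2178 / 1.2526 ≈ 1738.73 → 1739.
At an 81% response rate, contacts needed = 1739 / 0.81 ≈ 2146.91 → 2147.

2147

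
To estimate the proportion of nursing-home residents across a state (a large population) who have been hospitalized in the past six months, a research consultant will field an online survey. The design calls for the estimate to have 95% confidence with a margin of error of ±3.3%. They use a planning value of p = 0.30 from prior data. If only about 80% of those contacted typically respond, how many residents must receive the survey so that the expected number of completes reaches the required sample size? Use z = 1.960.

927

Completed interviews needed: n₀ = 1.960² × 0.2100 / 0.033² ≈ 740.80 → 741.
At an 80% response rate, contacts needed = 741 / 0.80 ≈ 926.25 → 927.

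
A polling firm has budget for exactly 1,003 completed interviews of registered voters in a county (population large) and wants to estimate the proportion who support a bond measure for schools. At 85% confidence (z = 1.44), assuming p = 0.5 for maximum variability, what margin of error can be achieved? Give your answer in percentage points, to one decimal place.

2.3

SE(p̂) = √[p(1−p)/n] = √[0.2500/1003] = 0.01579.
E = z × SE = 1.44 × 0.01579 = 0.02273, or 2.3 percentage points.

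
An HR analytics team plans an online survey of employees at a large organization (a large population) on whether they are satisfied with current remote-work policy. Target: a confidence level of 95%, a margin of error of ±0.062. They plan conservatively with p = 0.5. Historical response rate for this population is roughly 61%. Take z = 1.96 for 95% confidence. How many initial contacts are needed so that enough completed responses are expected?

Completed interviews needed: n₀ = 1.96² × 0.2500 / 0.062² ≈ 249.84 → 250.
At a 61% response rate, contacts needed = 250 / 0.61 ≈ 409.84 → 410.

410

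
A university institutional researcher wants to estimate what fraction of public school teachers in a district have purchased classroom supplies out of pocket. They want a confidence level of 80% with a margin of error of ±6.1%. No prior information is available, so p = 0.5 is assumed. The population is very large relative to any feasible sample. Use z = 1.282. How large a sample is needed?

111

With p = 0.5, p(1−p) = 0.25.
n = z²·p(1−p)/E² = 1.282² × 0.2500 / 0.061² = 1.6435 × 0.2500 / 0.003721 ≈ 110.42.
Rounding up gives n = 111.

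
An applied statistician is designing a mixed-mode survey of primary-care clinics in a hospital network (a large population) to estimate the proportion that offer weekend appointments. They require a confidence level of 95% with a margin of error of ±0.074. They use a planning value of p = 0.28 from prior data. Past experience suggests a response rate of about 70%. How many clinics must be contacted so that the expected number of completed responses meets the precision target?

203

For 95% confidence, z = 1.960.
Completed interviews needed: n₀ = 1.960² × 0.2016 / 0.074² ≈ 141.43 → 142.
At a 70% response rate, contacts needed = 142 / 0.70 ≈ 202.86 → 203.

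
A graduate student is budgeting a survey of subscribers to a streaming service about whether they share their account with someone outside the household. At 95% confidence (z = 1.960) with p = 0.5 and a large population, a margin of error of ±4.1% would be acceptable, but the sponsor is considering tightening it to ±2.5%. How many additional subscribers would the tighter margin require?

965

At ±4.1%: n = 1.960² × 0.2500 / 0.041² ≈ 571.33 → 572.
At ±2.5%: n = 1.960² × 0.2500 / 0.025² ≈ 1536.64 → 1537.
Additional respondents: 1537 − 572 = 965.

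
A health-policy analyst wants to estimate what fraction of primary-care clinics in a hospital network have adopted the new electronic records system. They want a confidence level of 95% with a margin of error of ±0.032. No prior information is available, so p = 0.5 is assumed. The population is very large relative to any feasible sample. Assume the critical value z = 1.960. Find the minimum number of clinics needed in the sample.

938

With p = 0.5, p(1−p) = 0.25.
n = z²·p(1−p)/E² = 1.960² × 0.2500 / 0.032² = 3.8416 × 0.2500 / 0.001024 ≈ 937.89.
Rounding up gives n = 938.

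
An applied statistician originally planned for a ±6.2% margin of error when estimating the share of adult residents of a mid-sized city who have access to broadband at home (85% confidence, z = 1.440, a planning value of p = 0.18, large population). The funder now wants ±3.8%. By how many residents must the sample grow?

At ±6.2%: n = 1.440² × 0.1476 / 0.062² ≈ 79.62 → 80.
At ±3.8%: n = 1.440² × 0.1476 / 0.038² ≈ 211.96 → 212.
Additional respondents: 212 − 80 = 132.

132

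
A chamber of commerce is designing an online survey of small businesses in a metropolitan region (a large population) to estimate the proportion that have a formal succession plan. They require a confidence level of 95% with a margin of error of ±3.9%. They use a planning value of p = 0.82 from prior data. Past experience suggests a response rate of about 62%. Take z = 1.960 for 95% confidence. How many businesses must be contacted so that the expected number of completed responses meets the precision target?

Completed interviews needed: n₀ = 1.960² × 0.1476 / 0.039² ≈ 372.79 → 373.
At a 62% response rate, contacts needed = 373 / 0.62 ≈ 601.61 → 602.

602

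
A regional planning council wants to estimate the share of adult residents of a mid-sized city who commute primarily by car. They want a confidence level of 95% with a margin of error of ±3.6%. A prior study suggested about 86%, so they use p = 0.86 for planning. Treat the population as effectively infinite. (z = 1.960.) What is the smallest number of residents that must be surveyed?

With p = 0.86, p(1−p) = 0.1204.
n = z²·p(1−p)/E² = 1.960² × 0.1204 / 0.036² = 3.8416 × 0.1204 / 0.001296 ≈ 356.89.
Rounding up gives n = 357.

357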